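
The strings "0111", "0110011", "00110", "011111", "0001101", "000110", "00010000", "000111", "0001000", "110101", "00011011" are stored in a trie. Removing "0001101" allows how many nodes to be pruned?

After clearing the end-marker at "0001101", prune upward until reaching a node still needed by another word.
Every node on "0001101" is still needed (e.g. by "00011011"), so nothing is freed.
Nodes removed: 0

0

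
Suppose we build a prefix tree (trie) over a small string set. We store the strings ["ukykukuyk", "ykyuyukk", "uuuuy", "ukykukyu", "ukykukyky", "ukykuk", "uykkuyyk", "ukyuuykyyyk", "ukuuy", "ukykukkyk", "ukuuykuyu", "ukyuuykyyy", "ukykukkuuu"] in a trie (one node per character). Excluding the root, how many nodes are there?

53

Count nodes per top-level branch (shared prefixes stored once):
  'u'-branch (ukuuy, ukuuykuyu, ukykuk, ukykukkuuu, ukykukkyk, ukykukuyk, ukykukyky, ukykukyu, ukyuuykyyy, ukyuuykyyyk, uuuuy, uykkuyyk): 45 nodes
  'y'-branch (ykyuyukk): 8 nodes
Sum: 53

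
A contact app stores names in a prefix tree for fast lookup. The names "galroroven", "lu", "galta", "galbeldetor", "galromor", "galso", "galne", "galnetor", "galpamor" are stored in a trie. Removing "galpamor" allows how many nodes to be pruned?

After clearing the end-marker at "galpamor", prune upward until reaching a node still needed by another word.
The suffix "pamor" (5 nodes) is used only by "galpamor"; the node for "gal" still has the child "r", so pruning stops there.
Nodes removed: 5

5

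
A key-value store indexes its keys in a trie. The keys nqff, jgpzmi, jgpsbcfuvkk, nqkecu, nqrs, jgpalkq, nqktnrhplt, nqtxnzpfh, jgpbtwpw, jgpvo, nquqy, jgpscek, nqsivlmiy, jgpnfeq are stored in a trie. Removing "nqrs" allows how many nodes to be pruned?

2

A node on "nqrs"'s path can go only if nothing else ends at it or branches off below it.
The suffix "rs" (2 nodes) is used only by "nqrs"; the node for "nq" still has the child "f", so pruning stops there.
Nodes removed: 2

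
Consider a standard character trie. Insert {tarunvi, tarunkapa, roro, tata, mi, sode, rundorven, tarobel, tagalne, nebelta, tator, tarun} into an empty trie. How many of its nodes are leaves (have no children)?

Leaves are exactly the stored words that no other stored word extends.
Those words: "mi", "nebelta", "roro", "rundorven", "sode", "tagalne", "tarobel", "tarunkapa", "tarunvi", "tata", "tator"
Leaf count: 11

11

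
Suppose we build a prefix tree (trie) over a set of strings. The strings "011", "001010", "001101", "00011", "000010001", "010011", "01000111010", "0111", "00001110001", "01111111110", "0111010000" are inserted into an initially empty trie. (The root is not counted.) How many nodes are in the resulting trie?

Count nodes per top-level branch (shared prefixes stored once):
  '0'-branch (000010001, 00001110001, 00011, 001010, 001101, 01000111010, 010011, 011, 0111, 0111010000, 01111111110): 51 nodes
Sum: 51

51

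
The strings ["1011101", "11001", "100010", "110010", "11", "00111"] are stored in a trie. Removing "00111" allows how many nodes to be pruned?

5

Walk "00111" from the leaf back toward the root, removing each node that no remaining word uses.
No other word shares any prefix with "00111", so all 5 of its nodes go.
Nodes removed: 5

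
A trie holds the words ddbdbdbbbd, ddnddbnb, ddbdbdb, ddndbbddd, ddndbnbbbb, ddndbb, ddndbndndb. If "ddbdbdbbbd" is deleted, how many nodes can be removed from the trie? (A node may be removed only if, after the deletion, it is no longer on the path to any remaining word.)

3

Walk "ddbdbdbbbd" from the leaf back toward the root, removing each node that no remaining word uses.
The suffix "bbd" (3 nodes) is used only by "ddbdbdbbbd"; "ddbdbdb" is itself a stored word, so pruning stops there.
Nodes removed: 3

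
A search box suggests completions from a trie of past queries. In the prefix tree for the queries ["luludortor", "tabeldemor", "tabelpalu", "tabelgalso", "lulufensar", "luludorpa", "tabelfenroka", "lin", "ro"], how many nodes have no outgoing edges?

9

A leaf is a node with no children — equivalently, the end of a word that is not a proper prefix of any other stored word.
Those words: "lin", "luludorpa", "luludortor", "lulufensar", "ro", "tabeldemor", "tabelfenroka", "tabelgalso", "tabelpalu"
Leaf count: 9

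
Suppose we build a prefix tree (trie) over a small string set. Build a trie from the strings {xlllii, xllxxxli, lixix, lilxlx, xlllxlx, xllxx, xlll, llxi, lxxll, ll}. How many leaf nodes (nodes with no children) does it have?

7

Leaves are exactly the stored words that no other stored word extends.
Those words: "lilxlx", "lixix", "llxi", "lxxll", "xlllii", "xlllxlx", "xllxxxli"
Leaf count: 7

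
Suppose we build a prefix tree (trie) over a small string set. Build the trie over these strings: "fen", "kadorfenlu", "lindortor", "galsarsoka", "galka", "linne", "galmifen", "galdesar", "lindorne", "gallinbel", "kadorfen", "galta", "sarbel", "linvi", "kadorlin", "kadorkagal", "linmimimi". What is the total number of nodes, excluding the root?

For each word, the new-node count is its length minus the longest prefix already in the trie:
  "fen" → 3 new (f, e, n)
  "kadorfenlu" → 10 new (k, a, d, o, r, f, e, n, l, u)
  "lindortor" → 9 new (l, i, n, d, o, r, t, o, r)
  "galsarsoka" → 10 new (g, a, l, s, a, r, s, o, k, a)
  "galka" → prefix "gal" already present; 2 new (k, a)
  "linne" → prefix "lin" already present; 2 new (n, e)
  "galmifen" → prefix "gal" already present; 5 new (m, i, f, e, n)
  "galdesar" → prefix "gal" already present; 5 new (d, e, s, a, r)
  "lindorne" → prefix "lindor" already present; 2 new (n, e)
  "gallinbel" → prefix "gal" already present; 6 new (l, i, n, b, e, l)
  "kadorfen" → prefix "kadorfen" already present; 0 new (none)
  "galta" → prefix "gal" already present; 2 new (t, a)
  "sarbel" → 6 new (s, a, r, b, e, l)
  "linvi" → prefix "lin" already present; 2 new (v, i)
  "kadorlin" → prefix "kador" already present; 3 new (l, i, n)
  "kadorkagal" → prefix "kador" already present; 5 new (k, a, g, a, l)
  "linmimimi" → prefix "lin" already present; 6 new (m, i, m, i, m, i)
Total nodes = 3 + 10 + 9 + 10 + 2 + 2 + 5 + 5 + 2 + 6 + 0 + 2 + 6 + 2 + 3 + 5 + 6 = 78

78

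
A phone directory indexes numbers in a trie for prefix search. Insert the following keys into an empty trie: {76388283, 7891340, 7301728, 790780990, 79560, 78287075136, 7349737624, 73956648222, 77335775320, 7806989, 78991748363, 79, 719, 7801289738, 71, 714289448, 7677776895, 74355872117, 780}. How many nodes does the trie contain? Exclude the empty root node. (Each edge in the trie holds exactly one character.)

114

For each word, the new-node count is its length minus the longest prefix already in the trie:
  "76388283" → 8 new (7, 6, 3, 8, 8, 2, 8, 3)
  "7891340" → prefix "7" already present; 6 new (8, 9, 1, 3, 4, 0)
  "7301728" → prefix "7" already present; 6 new (3, 0, 1, 7, 2, 8)
  "790780990" → prefix "7" already present; 8 new (9, 0, 7, 8, 0, 9, 9, 0)
  "79560" → prefix "79" already present; 3 new (5, 6, 0)
  "78287075136" → prefix "78" already present; 9 new (2, 8, 7, 0, 7, 5, 1, 3, 6)
  "7349737624" → prefix "73" already present; 8 new (4, 9, 7, 3, 7, 6, 2, 4)
  "73956648222" → prefix "73" already present; 9 new (9, 5, 6, 6, 4, 8, 2, 2, 2)
  "77335775320" → prefix "7" already present; 10 new (7, 3, 3, 5, 7, 7, 5, 3, 2, 0)
  "7806989" → prefix "78" already present; 5 new (0, 6, 9, 8, 9)
  "78991748363" → prefix "789" already present; 8 new (9, 1, 7, 4, 8, 3, 6, 3)
  "79" → prefix "79" already present; 0 new (none)
  "719" → prefix "7" already present; 2 new (1, 9)
  "7801289738" → prefix "780" already present; 7 new (1, 2, 8, 9, 7, 3, 8)
  "71" → prefix "71" already present; 0 new (none)
  "714289448" → prefix "71" already present; 7 new (4, 2, 8, 9, 4, 4, 8)
  "7677776895" → prefix "76" already present; 8 new (7, 7, 7, 7, 6, 8, 9, 5)
  "74355872117" → prefix "7" already present; 10 new (4, 3, 5, 5, 8, 7, 2, 1, 1, 7)
  "780" → prefix "780" already present; 0 new (none)
Total nodes = 8 + 6 + 6 + 8 + 3 + 9 + 8 + 9 + 10 + 5 + 8 + 0 + 2 + 7 + 0 + 7 + 8 + 10 + 0 = 114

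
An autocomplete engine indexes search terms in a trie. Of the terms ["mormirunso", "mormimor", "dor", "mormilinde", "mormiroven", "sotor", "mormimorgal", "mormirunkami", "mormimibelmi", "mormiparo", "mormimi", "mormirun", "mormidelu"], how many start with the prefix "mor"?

11

Walk to "mor"; the words in its subtree are exactly those with that prefix.
Matches: "mormidelu", "mormilinde", "mormimi", "mormimibelmi", "mormimor", "mormimorgal", "mormiparo", "mormiroven", "mormirun", "mormirunkami", "mormirunso"
Count: 11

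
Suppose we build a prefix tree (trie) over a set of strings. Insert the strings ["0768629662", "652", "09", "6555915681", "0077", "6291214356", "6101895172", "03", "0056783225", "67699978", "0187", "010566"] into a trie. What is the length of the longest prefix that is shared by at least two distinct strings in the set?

2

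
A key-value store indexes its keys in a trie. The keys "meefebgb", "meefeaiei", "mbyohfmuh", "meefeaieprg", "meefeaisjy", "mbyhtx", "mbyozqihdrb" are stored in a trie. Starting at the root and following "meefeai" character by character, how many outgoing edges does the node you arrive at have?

2

The children of the "meefeai" node are the distinct next characters among strings starting with "meefeai".
Characters that immediately follow "meefeai" among the stored strings: {e, s}.
That node has 2 child edges.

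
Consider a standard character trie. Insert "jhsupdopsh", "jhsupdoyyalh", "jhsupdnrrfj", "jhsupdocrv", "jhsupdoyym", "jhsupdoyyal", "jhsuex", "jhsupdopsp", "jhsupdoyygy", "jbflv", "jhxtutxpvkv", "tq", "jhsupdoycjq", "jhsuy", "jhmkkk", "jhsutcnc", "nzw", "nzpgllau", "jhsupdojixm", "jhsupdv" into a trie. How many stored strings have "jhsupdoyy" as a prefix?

Filter for entries beginning with "jhsupdoyy":
Words under "jhsupdoyy": jhsupdoyyal, jhsupdoyyalh, jhsupdoyygy, jhsupdoyym
Count: 4

4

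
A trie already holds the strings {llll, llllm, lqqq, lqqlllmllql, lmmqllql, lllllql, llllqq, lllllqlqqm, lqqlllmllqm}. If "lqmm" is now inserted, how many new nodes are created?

2

The longest prefix of "lqmm" already in the trie is "lq" (length 2).
Each of the 2 remaining characters creates one node.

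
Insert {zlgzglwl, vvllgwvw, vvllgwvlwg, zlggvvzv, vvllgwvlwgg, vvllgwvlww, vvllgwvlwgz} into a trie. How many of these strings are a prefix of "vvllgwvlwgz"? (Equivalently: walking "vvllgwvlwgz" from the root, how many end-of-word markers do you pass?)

2

Walk "vvllgwvlwgz" from the root; an end-of-word marker is hit whenever a stored word is a prefix of "vvllgwvlwgz".
Prefixes of the query that are stored words: "vvllgwvlwg", "vvllgwvlwgz"
Count: 2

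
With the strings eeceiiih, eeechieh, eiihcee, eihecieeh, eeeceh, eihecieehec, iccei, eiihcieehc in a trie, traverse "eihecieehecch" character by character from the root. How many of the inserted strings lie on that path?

2

Walk "eihecieehecch" from the root; an end-of-word marker is hit whenever a stored word is a prefix of "eihecieehecch".
Prefixes of the query that are stored words: "eihecieeh", "eihecieehec"
Count: 2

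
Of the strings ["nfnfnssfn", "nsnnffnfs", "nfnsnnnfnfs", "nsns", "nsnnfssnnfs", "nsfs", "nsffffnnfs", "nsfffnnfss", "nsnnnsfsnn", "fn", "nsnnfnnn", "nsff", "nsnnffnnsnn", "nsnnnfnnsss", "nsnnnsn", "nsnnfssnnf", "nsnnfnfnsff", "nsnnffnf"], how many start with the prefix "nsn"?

11

Traverse to the node for "nsn", then collect every word in that subtree.
Words under "nsn": nsnnffnf, nsnnffnfs, nsnnffnnsnn, nsnnfnfnsff, nsnnfnnn, nsnnfssnnf, nsnnfssnnfs, nsnnnfnnsss, nsnnnsfsnn, nsnnnsn, nsns
Count: 11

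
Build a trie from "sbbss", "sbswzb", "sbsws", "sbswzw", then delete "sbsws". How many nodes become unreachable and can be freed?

1

A node on "sbsws"'s path can go only if nothing else ends at it or branches off below it.
The suffix "s" (1 node) is used only by "sbsws"; the node for "sbsw" still has the child "z", so pruning stops there.
Nodes removed: 1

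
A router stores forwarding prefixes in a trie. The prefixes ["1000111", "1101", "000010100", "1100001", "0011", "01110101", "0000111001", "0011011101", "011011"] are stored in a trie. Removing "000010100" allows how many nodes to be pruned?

4

Walk "000010100" from the leaf back toward the root, removing each node that no remaining word uses.
The suffix "0100" (4 nodes) is used only by "000010100"; the node for "00001" still has the child "1", so pruning stops there.
Nodes removed: 4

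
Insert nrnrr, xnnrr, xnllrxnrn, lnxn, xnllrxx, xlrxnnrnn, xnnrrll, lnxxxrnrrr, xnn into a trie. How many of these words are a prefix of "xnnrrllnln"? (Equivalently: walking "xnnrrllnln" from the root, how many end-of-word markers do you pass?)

Check each prefix of "xnnrrllnln" against the stored set — each match is an end-marker on the path.
Prefixes of the query that are stored words: "xnn", "xnnrr", "xnnrrll"
Count: 3

3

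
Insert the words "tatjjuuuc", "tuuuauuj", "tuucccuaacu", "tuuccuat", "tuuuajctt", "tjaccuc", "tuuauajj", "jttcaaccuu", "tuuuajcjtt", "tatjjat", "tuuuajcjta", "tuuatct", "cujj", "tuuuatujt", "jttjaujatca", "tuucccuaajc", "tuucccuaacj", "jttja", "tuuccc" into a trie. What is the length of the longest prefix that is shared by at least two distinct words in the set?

The deepest shared node is where two words last agree before diverging.
"tuucccuaacj" and "tuucccuaacu" agree on "tuucccuaac" (10 characters) before diverging; nothing deeper is shared.
Longest shared-prefix length: 10

10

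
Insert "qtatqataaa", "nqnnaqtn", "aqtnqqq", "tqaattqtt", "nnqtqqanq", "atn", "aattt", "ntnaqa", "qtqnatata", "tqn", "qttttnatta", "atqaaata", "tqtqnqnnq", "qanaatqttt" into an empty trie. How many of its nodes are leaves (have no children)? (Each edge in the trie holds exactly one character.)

14

Leaves are exactly the stored words that no other stored word extends.
Those words: "aattt", "aqtnqqq", "atn", "atqaaata", "nnqtqqanq", "nqnnaqtn", "ntnaqa", "qanaatqttt", "qtatqataaa", "qtqnatata", "qttttnatta", "tqaattqtt", "tqn", "tqtqnqnnq"
Leaf count: 14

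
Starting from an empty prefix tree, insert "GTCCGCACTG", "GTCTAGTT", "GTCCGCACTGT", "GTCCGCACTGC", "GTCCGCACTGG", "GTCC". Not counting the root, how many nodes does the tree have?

Trie structure (* marks end of a word):
(root)
└─ G
   └─ T
      └─ C
         ├─ C *
         │  └─ G
         │     └─ C
         │        └─ A
         │           └─ C
         │              └─ T
         │                 └─ G *
         │                    ├─ C *
         │                    ├─ G *
         │                    └─ T *
         └─ T
            └─ A
               └─ G
                  └─ T
                     └─ T *
Counting every labelled node above: 18.

18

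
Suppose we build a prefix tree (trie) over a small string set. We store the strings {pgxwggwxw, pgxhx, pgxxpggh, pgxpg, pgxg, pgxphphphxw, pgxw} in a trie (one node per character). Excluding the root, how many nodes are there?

26

For each word, the new-node count is its length minus the longest prefix already in the trie:
  "pgxwggwxw" → 9 new (p, g, x, w, g, g, w, x, w)
  "pgxhx" → prefix "pgx" already present; 2 new (h, x)
  "pgxxpggh" → prefix "pgx" already present; 5 new (x, p, g, g, h)
  "pgxpg" → prefix "pgx" already present; 2 new (p, g)
  "pgxg" → prefix "pgx" already present; 1 new (g)
  "pgxphphphxw" → prefix "pgxp" already present; 7 new (h, p, h, p, h, x, w)
  "pgxw" → prefix "pgxw" already present; 0 new (none)
Total nodes = 9 + 2 + 5 + 2 + 1 + 7 + 0 = 26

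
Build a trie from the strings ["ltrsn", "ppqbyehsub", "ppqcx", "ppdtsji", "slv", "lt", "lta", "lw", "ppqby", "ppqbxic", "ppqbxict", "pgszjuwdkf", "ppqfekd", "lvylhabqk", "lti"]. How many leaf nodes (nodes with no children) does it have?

12

Leaves are exactly the stored words that no other stored word extends.
Those words: "lta", "lti", "ltrsn", "lvylhabqk", "lw", "pgszjuwdkf", "ppdtsji", "ppqbxict", "ppqbyehsub", "ppqcx", "ppqfekd", "slv"
Leaf count: 12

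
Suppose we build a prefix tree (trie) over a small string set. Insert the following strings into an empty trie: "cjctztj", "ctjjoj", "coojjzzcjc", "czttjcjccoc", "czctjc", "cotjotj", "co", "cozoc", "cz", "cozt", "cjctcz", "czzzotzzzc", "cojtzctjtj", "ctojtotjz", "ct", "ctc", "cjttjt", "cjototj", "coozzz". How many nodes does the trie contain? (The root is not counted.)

82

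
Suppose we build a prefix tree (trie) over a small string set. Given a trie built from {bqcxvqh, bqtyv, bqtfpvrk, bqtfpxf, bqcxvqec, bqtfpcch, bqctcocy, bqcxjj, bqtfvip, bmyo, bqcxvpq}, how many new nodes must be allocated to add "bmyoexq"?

Walking "bmyoexq" from the root, the first 4 characters ("bmyo") follow existing edges; "e" is the first miss.
Each of the 3 remaining characters creates one node.

3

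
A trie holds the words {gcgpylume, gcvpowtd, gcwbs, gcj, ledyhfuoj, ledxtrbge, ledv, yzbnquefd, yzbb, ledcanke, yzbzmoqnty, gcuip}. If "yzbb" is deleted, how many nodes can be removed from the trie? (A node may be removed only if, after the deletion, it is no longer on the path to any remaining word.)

1

After clearing the end-marker at "yzbb", prune upward until reaching a node still needed by another word.
The suffix "b" (1 node) is used only by "yzbb"; the node for "yzb" still has the child "n", so pruning stops there.
Nodes removed: 1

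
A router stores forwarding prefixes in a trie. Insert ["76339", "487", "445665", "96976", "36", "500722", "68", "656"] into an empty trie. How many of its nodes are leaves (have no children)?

8

Leaves are exactly the stored words that no other stored word extends.
Those words: "36", "445665", "487", "500722", "656", "68", "76339", "96976"
Leaf count: 8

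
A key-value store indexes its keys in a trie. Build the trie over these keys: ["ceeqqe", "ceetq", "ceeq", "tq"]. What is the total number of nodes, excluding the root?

Trace insertions, counting only characters that open a new branch:
  "ceeqqe" → 6 new (c, e, e, q, q, e)
  "ceetq" → prefix "cee" already present; 2 new (t, q)
  "ceeq" → prefix "ceeq" already present; 0 new (none)
  "tq" → 2 new (t, q)
Total nodes = 6 + 2 + 0 + 2 = 10

10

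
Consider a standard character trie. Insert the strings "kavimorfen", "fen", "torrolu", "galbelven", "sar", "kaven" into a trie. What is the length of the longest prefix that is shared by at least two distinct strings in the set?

Equivalently: take the maximum, over all pairs, of their longest common prefix length.
"kaven" and "kavimorfen" agree on "kav" (3 characters) before diverging; nothing deeper is shared.
Longest shared-prefix length: 3

3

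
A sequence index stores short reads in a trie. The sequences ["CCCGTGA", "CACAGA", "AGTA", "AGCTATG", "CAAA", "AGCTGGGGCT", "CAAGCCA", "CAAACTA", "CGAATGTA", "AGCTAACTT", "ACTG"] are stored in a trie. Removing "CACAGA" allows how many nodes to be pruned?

Walk "CACAGA" from the leaf back toward the root, removing each node that no remaining word uses.
The suffix "CAGA" (4 nodes) is used only by "CACAGA"; the node for "CA" still has the child "A", so pruning stops there.
Nodes removed: 4

4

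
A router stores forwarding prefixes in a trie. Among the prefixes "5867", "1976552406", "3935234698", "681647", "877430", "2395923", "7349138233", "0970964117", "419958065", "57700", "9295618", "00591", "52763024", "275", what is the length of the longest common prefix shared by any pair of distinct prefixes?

1

Look for the deepest trie node that still has at least two words in its subtree.
"00591" and "0970964117" agree on "0" (1 characters) before diverging; nothing deeper is shared.
Longest shared-prefix length: 1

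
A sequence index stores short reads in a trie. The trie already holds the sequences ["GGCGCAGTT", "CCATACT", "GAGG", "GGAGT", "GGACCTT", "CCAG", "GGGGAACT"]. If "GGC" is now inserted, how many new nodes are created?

"GGC" is already a full path in the trie; only an end-marker is added.
No new nodes are needed: 0.

0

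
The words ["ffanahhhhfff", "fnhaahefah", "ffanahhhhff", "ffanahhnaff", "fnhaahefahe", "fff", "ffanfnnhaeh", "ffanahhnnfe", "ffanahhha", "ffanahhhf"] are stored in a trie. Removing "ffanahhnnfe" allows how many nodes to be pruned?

A node on "ffanahhnnfe"'s path can go only if nothing else ends at it or branches off below it.
The suffix "nfe" (3 nodes) is used only by "ffanahhnnfe"; the node for "ffanahhn" still has the child "a", so pruning stops there.
Nodes removed: 3

3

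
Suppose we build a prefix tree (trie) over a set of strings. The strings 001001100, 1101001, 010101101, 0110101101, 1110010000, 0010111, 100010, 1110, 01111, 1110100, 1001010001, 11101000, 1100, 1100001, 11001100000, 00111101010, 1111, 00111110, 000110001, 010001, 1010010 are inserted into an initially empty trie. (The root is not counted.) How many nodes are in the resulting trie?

For each word, the new-node count is its length minus the longest prefix already in the trie:
  "001001100" → 9 new (0, 0, 1, 0, 0, 1, 1, 0, 0)
  "1101001" → 7 new (1, 1, 0, 1, 0, 0, 1)
  "010101101" → prefix "0" already present; 8 new (1, 0, 1, 0, 1, 1, 0, 1)
  "0110101101" → prefix "01" already present; 8 new (1, 0, 1, 0, 1, 1, 0, 1)
  "1110010000" → prefix "11" already present; 8 new (1, 0, 0, 1, 0, 0, 0, 0)
  "0010111" → prefix "0010" already present; 3 new (1, 1, 1)
  "100010" → prefix "1" already present; 5 new (0, 0, 0, 1, 0)
  "1110" → prefix "1110" already present; 0 new (none)
  "01111" → prefix "011" already present; 2 new (1, 1)
  "1110100" → prefix "1110" already present; 3 new (1, 0, 0)
  "1001010001" → prefix "100" already present; 7 new (1, 0, 1, 0, 0, 0, 1)
  "11101000" → prefix "1110100" already present; 1 new (0)
  "1100" → prefix "110" already present; 1 new (0)
  "1100001" → prefix "1100" already present; 3 new (0, 0, 1)
  "11001100000" → prefix "1100" already present; 7 new (1, 1, 0, 0, 0, 0, 0)
  "00111101010" → prefix "001" already present; 8 new (1, 1, 1, 0, 1, 0, 1, 0)
  "1111" → prefix "111" already present; 1 new (1)
  "00111110" → prefix "001111" already present; 2 new (1, 0)
  "000110001" → prefix "00" already present; 7 new (0, 1, 1, 0, 0, 0, 1)
  "010001" → prefix "010" already present; 3 new (0, 0, 1)
  "1010010" → prefix "10" already present; 5 new (1, 0, 0, 1, 0)
Total nodes = 9 + 7 + 8 + 8 + 8 + 3 + 5 + 0 + 2 + 3 + 7 + 1 + 1 + 3 + 7 + 8 + 1 + 2 + 7 + 3 + 5 = 98

98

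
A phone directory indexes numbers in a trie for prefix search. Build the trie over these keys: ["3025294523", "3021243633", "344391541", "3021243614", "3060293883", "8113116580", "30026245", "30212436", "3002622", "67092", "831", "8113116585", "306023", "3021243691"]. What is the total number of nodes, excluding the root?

63

Trace insertions, counting only characters that open a new branch:
  "3025294523" → 10 new (3, 0, 2, 5, 2, 9, 4, 5, 2, 3)
  "3021243633" → prefix "302" already present; 7 new (1, 2, 4, 3, 6, 3, 3)
  "344391541" → prefix "3" already present; 8 new (4, 4, 3, 9, 1, 5, 4, 1)
  "3021243614" → prefix "30212436" already present; 2 new (1, 4)
  "3060293883" → prefix "30" already present; 8 new (6, 0, 2, 9, 3, 8, 8, 3)
  "8113116580" → 10 new (8, 1, 1, 3, 1, 1, 6, 5, 8, 0)
  "30026245" → prefix "30" already present; 6 new (0, 2, 6, 2, 4, 5)
  "30212436" → prefix "30212436" already present; 0 new (none)
  "3002622" → prefix "300262" already present; 1 new (2)
  "67092" → 5 new (6, 7, 0, 9, 2)
  "831" → prefix "8" already present; 2 new (3, 1)
  "8113116585" → prefix "811311658" already present; 1 new (5)
  "306023" → prefix "30602" already present; 1 new (3)
  "3021243691" → prefix "30212436" already present; 2 new (9, 1)
Total nodes = 10 + 7 + 8 + 2 + 8 + 10 + 6 + 0 + 1 + 5 + 2 + 1 + 1 + 2 = 63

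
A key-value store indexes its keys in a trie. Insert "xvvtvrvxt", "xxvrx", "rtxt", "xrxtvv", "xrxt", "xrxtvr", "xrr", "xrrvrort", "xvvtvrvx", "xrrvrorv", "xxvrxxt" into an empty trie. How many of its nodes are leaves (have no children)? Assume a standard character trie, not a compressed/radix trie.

7

Leaves are exactly the stored words that no other stored word extends.
Those words: "rtxt", "xrrvrort", "xrrvrorv", "xrxtvr", "xrxtvv", "xvvtvrvxt", "xxvrxxt"
Leaf count: 7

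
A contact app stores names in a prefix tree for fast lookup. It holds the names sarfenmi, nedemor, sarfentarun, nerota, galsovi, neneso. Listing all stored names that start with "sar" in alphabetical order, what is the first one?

Words with prefix "sar", in lexicographic order: "sarfenmi", "sarfentarun"
The 1st is sarfenmi.

sarfenmi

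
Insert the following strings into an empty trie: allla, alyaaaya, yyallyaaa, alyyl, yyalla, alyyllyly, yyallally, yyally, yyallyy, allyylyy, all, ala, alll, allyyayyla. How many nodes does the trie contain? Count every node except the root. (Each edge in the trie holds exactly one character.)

Count nodes per top-level branch (shared prefixes stored once):
  'a'-branch (ala, all, alll, allla, allyyayyla, allyylyy, alyaaaya, alyyl, alyyllyly): 28 nodes
  'y'-branch (yyalla, yyallally, yyally, yyallyaaa, yyallyy): 14 nodes
Sum: 42

42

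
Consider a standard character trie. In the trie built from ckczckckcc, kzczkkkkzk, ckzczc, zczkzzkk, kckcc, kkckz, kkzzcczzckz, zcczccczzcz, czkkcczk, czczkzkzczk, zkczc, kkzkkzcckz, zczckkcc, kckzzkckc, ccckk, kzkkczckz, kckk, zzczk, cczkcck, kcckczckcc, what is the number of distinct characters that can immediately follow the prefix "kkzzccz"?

1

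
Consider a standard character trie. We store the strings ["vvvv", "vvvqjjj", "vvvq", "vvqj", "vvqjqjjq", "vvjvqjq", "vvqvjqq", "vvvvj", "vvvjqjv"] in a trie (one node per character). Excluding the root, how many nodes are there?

Trace insertions, counting only characters that open a new branch:
  "vvvv" → 4 new (v, v, v, v)
  "vvvqjjj" → prefix "vvv" already present; 4 new (q, j, j, j)
  "vvvq" → prefix "vvvq" already present; 0 new (none)
  "vvqj" → prefix "vv" already present; 2 new (q, j)
  "vvqjqjjq" → prefix "vvqj" already present; 4 new (q, j, j, q)
  "vvjvqjq" → prefix "vv" already present; 5 new (j, v, q, j, q)
  "vvqvjqq" → prefix "vvq" already present; 4 new (v, j, q, q)
  "vvvvj" → prefix "vvvv" already present; 1 new (j)
  "vvvjqjv" → prefix "vvv" already present; 4 new (j, q, j, v)
Total nodes = 4 + 4 + 0 + 2 + 4 + 5 + 4 + 1 + 4 = 28

28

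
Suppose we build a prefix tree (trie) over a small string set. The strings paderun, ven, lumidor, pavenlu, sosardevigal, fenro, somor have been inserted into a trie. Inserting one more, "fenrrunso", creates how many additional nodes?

5

Walking "fenrrunso" from the root, the first 4 characters ("fenr") follow existing edges; "r" is the first miss.
New nodes needed: |"fenrrunso"| − 4 = 9 − 4 = 5.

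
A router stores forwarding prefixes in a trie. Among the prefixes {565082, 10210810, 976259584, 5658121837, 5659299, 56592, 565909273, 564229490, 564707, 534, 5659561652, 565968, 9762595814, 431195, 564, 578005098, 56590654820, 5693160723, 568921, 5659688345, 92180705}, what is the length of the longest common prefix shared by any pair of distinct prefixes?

8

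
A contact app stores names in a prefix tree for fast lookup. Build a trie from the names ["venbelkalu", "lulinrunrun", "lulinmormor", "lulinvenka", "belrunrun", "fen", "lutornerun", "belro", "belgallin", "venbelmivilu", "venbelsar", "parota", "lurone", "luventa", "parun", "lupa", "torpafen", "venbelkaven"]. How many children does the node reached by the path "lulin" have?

Follow the path "lulin" to its node, then look at its outgoing edges.
Characters that immediately follow "lulin" among the stored strings: {m, r, v}.
That node has 3 child edges.

3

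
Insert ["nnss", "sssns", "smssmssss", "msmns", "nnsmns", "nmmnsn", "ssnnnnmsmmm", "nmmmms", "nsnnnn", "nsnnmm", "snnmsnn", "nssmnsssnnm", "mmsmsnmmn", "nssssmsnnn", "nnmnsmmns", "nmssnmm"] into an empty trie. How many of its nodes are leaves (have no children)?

16

A leaf is a node with no children — equivalently, the end of a word that is not a proper prefix of any other stored word.
Those words: "mmsmsnmmn", "msmns", "nmmmms", "nmmnsn", "nmssnmm", "nnmnsmmns", "nnsmns", "nnss", "nsnnmm", "nsnnnn", "nssmnsssnnm", "nssssmsnnn", "smssmssss", "snnmsnn", "ssnnnnmsmmm", "sssns"
Leaf count: 16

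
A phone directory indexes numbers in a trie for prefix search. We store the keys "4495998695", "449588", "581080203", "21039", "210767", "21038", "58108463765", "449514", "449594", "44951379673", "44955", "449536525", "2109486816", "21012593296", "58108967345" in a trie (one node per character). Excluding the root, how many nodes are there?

For each word, the new-node count is its length minus the longest prefix already in the trie:
  "4495998695" → 10 new (4, 4, 9, 5, 9, 9, 8, 6, 9, 5)
  "449588" → prefix "4495" already present; 2 new (8, 8)
  "581080203" → 9 new (5, 8, 1, 0, 8, 0, 2, 0, 3)
  "21039" → 5 new (2, 1, 0, 3, 9)
  "210767" → prefix "210" already present; 3 new (7, 6, 7)
  "21038" → prefix "2103" already present; 1 new (8)
  "58108463765" → prefix "58108" already present; 6 new (4, 6, 3, 7, 6, 5)
  "449514" → prefix "4495" already present; 2 new (1, 4)
  "449594" → prefix "44959" already present; 1 new (4)
  "44951379673" → prefix "44951" already present; 6 new (3, 7, 9, 6, 7, 3)
  "44955" → prefix "4495" already present; 1 new (5)
  "449536525" → prefix "4495" already present; 5 new (3, 6, 5, 2, 5)
  "2109486816" → prefix "210" already present; 7 new (9, 4, 8, 6, 8, 1, 6)
  "21012593296" → prefix "210" already present; 8 new (1, 2, 5, 9, 3, 2, 9, 6)
  "58108967345" → prefix "58108" already present; 6 new (9, 6, 7, 3, 4, 5)
Total nodes = 10 + 2 + 9 + 5 + 3 + 1 + 6 + 2 + 1 + 6 + 1 + 5 + 7 + 8 + 6 = 72

72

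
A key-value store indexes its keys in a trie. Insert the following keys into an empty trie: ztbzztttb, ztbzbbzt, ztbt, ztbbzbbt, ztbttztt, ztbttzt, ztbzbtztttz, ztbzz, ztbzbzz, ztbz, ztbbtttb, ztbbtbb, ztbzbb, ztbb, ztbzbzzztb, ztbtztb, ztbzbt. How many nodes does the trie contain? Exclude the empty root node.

43

For each word, the new-node count is its length minus the longest prefix already in the trie:
  "ztbzztttb" → 9 new (z, t, b, z, z, t, t, t, b)
  "ztbzbbzt" → prefix "ztbz" already present; 4 new (b, b, z, t)
  "ztbt" → prefix "ztb" already present; 1 new (t)
  "ztbbzbbt" → prefix "ztb" already present; 5 new (b, z, b, b, t)
  "ztbttztt" → prefix "ztbt" already present; 4 new (t, z, t, t)
  "ztbttzt" → prefix "ztbttzt" already present; 0 new (none)
  "ztbzbtztttz" → prefix "ztbzb" already present; 6 new (t, z, t, t, t, z)
  "ztbzz" → prefix "ztbzz" already present; 0 new (none)
  "ztbzbzz" → prefix "ztbzb" already present; 2 new (z, z)
  "ztbz" → prefix "ztbz" already present; 0 new (none)
  "ztbbtttb" → prefix "ztbb" already present; 4 new (t, t, t, b)
  "ztbbtbb" → prefix "ztbbt" already present; 2 new (b, b)
  "ztbzbb" → prefix "ztbzbb" already present; 0 new (none)
  "ztbb" → prefix "ztbb" already present; 0 new (none)
  "ztbzbzzztb" → prefix "ztbzbzz" already present; 3 new (z, t, b)
  "ztbtztb" → prefix "ztbt" already present; 3 new (z, t, b)
  "ztbzbt" → prefix "ztbzbt" already present; 0 new (none)
Total nodes = 9 + 4 + 1 + 5 + 4 + 0 + 6 + 0 + 2 + 0 + 4 + 2 + 0 + 0 + 3 + 3 + 0 = 43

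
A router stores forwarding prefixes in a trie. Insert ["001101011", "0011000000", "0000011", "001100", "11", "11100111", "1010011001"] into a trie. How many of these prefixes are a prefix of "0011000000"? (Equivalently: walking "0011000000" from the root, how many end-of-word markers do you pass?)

2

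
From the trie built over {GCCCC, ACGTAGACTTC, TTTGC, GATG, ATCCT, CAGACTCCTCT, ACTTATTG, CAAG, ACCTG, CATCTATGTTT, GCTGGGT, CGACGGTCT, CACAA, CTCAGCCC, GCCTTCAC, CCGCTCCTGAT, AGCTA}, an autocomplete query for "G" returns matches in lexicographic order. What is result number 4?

Words with prefix "G", in lexicographic order: "GATG", "GCCCC", "GCCTTCAC", "GCTGGGT"
The 4th is GCTGGGT.

GCTGGGT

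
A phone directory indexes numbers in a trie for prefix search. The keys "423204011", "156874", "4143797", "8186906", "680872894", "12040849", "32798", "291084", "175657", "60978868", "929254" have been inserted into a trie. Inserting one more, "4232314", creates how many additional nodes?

3

The longest prefix of "4232314" already in the trie is "4232" (length 4).
So 7 − 4 = 3 new nodes.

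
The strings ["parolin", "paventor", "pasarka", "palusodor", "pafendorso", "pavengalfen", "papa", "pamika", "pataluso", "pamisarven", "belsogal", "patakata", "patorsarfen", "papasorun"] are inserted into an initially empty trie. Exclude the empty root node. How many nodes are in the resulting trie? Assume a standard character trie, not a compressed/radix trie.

82

Trace insertions, counting only characters that open a new branch:
  "parolin" → 7 new (p, a, r, o, l, i, n)
  "paventor" → prefix "pa" already present; 6 new (v, e, n, t, o, r)
  "pasarka" → prefix "pa" already present; 5 new (s, a, r, k, a)
  "palusodor" → prefix "pa" already present; 7 new (l, u, s, o, d, o, r)
  "pafendorso" → prefix "pa" already present; 8 new (f, e, n, d, o, r, s, o)
  "pavengalfen" → prefix "paven" already present; 6 new (g, a, l, f, e, n)
  "papa" → prefix "pa" already present; 2 new (p, a)
  "pamika" → prefix "pa" already present; 4 new (m, i, k, a)
  "pataluso" → prefix "pa" already present; 6 new (t, a, l, u, s, o)
  "pamisarven" → prefix "pami" already present; 6 new (s, a, r, v, e, n)
  "belsogal" → 8 new (b, e, l, s, o, g, a, l)
  "patakata" → prefix "pata" already present; 4 new (k, a, t, a)
  "patorsarfen" → prefix "pat" already present; 8 new (o, r, s, a, r, f, e, n)
  "papasorun" → prefix "papa" already present; 5 new (s, o, r, u, n)
Total nodes = 7 + 6 + 5 + 7 + 8 + 6 + 2 + 4 + 6 + 6 + 8 + 4 + 8 + 5 = 82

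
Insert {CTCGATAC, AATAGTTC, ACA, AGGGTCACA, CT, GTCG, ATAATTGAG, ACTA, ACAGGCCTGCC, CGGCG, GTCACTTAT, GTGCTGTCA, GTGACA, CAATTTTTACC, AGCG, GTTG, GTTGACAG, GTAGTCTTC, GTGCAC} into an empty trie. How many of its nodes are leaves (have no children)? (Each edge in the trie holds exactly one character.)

16

A leaf is a node with no children — equivalently, the end of a word that is not a proper prefix of any other stored word.
Those words: "AATAGTTC", "ACAGGCCTGCC", "ACTA", "AGCG", "AGGGTCACA", "ATAATTGAG", "CAATTTTTACC", "CGGCG", "CTCGATAC", "GTAGTCTTC", "GTCACTTAT", "GTCG", "GTGACA", "GTGCAC", "GTGCTGTCA", "GTTGACAG"
Leaf count: 16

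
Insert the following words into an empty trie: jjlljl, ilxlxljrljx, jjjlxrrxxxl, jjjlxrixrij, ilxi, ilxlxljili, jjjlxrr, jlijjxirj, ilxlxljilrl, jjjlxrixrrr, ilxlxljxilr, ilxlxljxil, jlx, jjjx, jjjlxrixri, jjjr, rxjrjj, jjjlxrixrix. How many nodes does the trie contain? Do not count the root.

61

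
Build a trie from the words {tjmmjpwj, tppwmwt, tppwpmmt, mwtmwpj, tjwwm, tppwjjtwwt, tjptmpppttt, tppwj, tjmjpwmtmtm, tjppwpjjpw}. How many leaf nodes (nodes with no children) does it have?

9

A leaf is a node with no children — equivalently, the end of a word that is not a proper prefix of any other stored word.
Those words: "mwtmwpj", "tjmjpwmtmtm", "tjmmjpwj", "tjppwpjjpw", "tjptmpppttt", "tjwwm", "tppwjjtwwt", "tppwmwt", "tppwpmmt"
Leaf count: 9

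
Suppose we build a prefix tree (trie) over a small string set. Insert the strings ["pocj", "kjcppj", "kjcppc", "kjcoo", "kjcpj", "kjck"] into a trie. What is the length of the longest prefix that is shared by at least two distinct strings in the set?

Equivalently: take the maximum, over all pairs, of their longest common prefix length.
e.g. "kjcppc" and "kjcppj" share the prefix "kjcpp" of length 5; no pair shares a longer one.
Longest shared-prefix length: 5

5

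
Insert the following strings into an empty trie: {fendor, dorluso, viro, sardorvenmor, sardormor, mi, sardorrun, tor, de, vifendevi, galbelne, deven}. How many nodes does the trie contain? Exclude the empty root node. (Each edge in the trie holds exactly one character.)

59

Trace insertions, counting only characters that open a new branch:
  "fendor" → 6 new (f, e, n, d, o, r)
  "dorluso" → 7 new (d, o, r, l, u, s, o)
  "viro" → 4 new (v, i, r, o)
  "sardorvenmor" → 12 new (s, a, r, d, o, r, v, e, n, m, o, r)
  "sardormor" → prefix "sardor" already present; 3 new (m, o, r)
  "mi" → 2 new (m, i)
  "sardorrun" → prefix "sardor" already present; 3 new (r, u, n)
  "tor" → 3 new (t, o, r)
  "de" → prefix "d" already present; 1 new (e)
  "vifendevi" → prefix "vi" already present; 7 new (f, e, n, d, e, v, i)
  "galbelne" → 8 new (g, a, l, b, e, l, n, e)
  "deven" → prefix "de" already present; 3 new (v, e, n)
Total nodes = 6 + 7 + 4 + 12 + 3 + 2 + 3 + 3 + 1 + 7 + 8 + 3 = 59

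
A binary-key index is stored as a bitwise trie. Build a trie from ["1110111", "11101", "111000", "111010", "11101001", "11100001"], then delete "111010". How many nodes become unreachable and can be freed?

After clearing the end-marker at "111010", prune upward until reaching a node still needed by another word.
Every node on "111010" is still needed (e.g. by "11101001"), so nothing is freed.
Nodes removed: 0

0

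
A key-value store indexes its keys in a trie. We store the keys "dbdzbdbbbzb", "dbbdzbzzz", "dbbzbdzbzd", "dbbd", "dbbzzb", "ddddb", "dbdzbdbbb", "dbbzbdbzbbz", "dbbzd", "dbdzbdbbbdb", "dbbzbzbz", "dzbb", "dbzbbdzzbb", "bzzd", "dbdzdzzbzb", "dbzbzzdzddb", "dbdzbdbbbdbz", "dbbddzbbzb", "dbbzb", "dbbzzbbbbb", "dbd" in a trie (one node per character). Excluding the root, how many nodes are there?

Insert word by word; a character creates a node only if that edge doesn't already exist:
  "dbdzbdbbbzb" → 11 new (d, b, d, z, b, d, b, b, b, z, b)
  "dbbdzbzzz" → prefix "db" already present; 7 new (b, d, z, b, z, z, z)
  "dbbzbdzbzd" → prefix "dbb" already present; 7 new (z, b, d, z, b, z, d)
  "dbbd" → prefix "dbbd" already present; 0 new (none)
  "dbbzzb" → prefix "dbbz" already present; 2 new (z, b)
  "ddddb" → prefix "d" already present; 4 new (d, d, d, b)
  "dbdzbdbbb" → prefix "dbdzbdbbb" already present; 0 new (none)
  "dbbzbdbzbbz" → prefix "dbbzbd" already present; 5 new (b, z, b, b, z)
  "dbbzd" → prefix "dbbz" already present; 1 new (d)
  "dbdzbdbbbdb" → prefix "dbdzbdbbb" already present; 2 new (d, b)
  "dbbzbzbz" → prefix "dbbzb" already present; 3 new (z, b, z)
  "dzbb" → prefix "d" already present; 3 new (z, b, b)
  "dbzbbdzzbb" → prefix "db" already present; 8 new (z, b, b, d, z, z, b, b)
  "bzzd" → 4 new (b, z, z, d)
  "dbdzdzzbzb" → prefix "dbdz" already present; 6 new (d, z, z, b, z, b)
  "dbzbzzdzddb" → prefix "dbzb" already present; 7 new (z, z, d, z, d, d, b)
  "dbdzbdbbbdbz" → prefix "dbdzbdbbbdb" already present; 1 new (z)
  "dbbddzbbzb" → prefix "dbbd" already present; 6 new (d, z, b, b, z, b)
  "dbbzb" → prefix "dbbzb" already present; 0 new (none)
  "dbbzzbbbbb" → prefix "dbbzzb" already present; 4 new (b, b, b, b)
  "dbd" → prefix "dbd" already present; 0 new (none)
Total nodes = 11 + 7 + 7 + 0 + 2 + 4 + 0 + 5 + 1 + 2 + 3 + 3 + 8 + 4 + 6 + 7 + 1 + 6 + 0 + 4 + 0 = 81

81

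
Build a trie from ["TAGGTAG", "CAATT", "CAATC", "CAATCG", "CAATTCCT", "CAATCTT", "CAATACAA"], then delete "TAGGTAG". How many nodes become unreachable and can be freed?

After clearing the end-marker at "TAGGTAG", prune upward until reaching a node still needed by another word.
No other word shares any prefix with "TAGGTAG", so all 7 of its nodes go.
Nodes removed: 7

7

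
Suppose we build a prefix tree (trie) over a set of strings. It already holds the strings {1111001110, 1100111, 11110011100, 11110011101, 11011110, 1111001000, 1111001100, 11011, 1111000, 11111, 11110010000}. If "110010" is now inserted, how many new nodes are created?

1

The longest prefix of "110010" already in the trie is "11001" (length 5).
Each of the 1 remaining characters creates one node.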